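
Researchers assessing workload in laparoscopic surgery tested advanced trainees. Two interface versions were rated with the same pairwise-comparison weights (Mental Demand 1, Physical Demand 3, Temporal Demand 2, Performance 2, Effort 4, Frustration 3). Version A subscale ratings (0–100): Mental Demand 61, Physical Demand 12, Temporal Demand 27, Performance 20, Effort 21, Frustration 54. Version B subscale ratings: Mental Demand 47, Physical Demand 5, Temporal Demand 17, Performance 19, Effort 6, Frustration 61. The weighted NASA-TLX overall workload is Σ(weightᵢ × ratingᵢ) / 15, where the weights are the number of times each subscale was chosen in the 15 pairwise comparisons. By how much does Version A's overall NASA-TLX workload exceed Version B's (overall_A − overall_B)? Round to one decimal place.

6.4

Version A weighted sum = 1·61 + 3·12 + 2·27 + 2·20 + 4·21 + 3·54 = 61 + 36 + 54 + 40 + 84 + 162 = 437; overall_A = 437/15 = 29.1333.
Version B weighted sum = 1·47 + 3·5 + 2·17 + 2·19 + 4·6 + 3·61 = 47 + 15 + 34 + 38 + 24 + 183 = 341; overall_B = 341/15 = 22.7333.
Difference = 29.1333 − 22.7333 = 6.4000 ≈ 6.4.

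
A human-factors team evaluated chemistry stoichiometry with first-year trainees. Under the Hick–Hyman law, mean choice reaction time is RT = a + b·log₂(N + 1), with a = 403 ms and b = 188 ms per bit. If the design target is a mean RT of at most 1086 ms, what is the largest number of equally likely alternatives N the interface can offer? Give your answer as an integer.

11

Set 403 + 188·log₂(N + 1) ≤ 1086.
log₂(N + 1) ≤ (1086 − 403) / 188 = 3.6330.
N + 1 ≤ 2^3.6330 = 12.4063.
N ≤ 11.4063, so the largest integer N is 11.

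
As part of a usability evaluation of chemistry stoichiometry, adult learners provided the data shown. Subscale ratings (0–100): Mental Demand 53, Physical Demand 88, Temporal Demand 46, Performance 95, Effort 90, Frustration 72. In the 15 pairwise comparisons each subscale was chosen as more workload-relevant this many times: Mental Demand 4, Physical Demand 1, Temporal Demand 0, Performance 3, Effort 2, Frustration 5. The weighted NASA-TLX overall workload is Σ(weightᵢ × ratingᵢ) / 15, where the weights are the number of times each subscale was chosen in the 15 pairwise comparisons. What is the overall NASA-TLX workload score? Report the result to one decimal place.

The tallies are the weights (they sum to 15).
Weighted sum = 4·53 + 1·88 + 0·46 + 3·95 + 2·90 + 5·72
            = 212 + 88 + 0 + 285 + 180 + 360 = 1125.
Overall workload = 1125 / 15 = 75.0000 ≈ 75.0.

75.0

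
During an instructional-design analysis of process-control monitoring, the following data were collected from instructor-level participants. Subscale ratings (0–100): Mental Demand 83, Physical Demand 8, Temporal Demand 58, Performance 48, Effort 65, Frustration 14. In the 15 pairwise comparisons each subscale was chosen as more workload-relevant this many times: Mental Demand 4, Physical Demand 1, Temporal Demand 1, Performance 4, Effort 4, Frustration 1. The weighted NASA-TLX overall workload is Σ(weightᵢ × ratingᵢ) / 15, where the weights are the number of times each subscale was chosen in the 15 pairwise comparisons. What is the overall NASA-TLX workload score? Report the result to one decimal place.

57.6

The tallies are the weights (they sum to 15).
Weighted sum = 4·83 + 1·8 + 1·58 + 4·48 + 4·65 + 1·14
            = 332 + 8 + 58 + 192 + 260 + 14 = 864.
Overall workload = 864 / 15 = 57.6000 ≈ 57.6.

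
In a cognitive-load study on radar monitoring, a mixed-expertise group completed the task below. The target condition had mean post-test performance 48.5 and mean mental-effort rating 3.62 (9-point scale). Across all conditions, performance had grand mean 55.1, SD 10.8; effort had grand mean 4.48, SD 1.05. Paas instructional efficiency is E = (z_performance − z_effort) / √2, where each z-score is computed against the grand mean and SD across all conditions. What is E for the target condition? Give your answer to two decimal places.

z_performance = (48.5 − 55.1) / 10.8 = -6.6000 / 10.8 = -0.6111.
z_effort = (3.62 − 4.48) / 1.05 = -0.8600 / 1.05 = -0.8190.
z_P − z_E = -0.6111 − (-0.8190) = 0.2079.
E = 0.2079 / √2 = 0.2079 / 1.41421 = 0.1470 ≈ 0.15.

0.15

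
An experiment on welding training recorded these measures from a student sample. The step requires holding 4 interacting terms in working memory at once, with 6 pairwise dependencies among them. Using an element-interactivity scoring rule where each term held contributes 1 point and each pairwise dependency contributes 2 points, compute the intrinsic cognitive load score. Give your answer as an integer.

16

Element contribution: 4 × 1 = 4.
Interaction contribution: 6 × 2 = 12.
Intrinsic load = 4 + 12 = 16.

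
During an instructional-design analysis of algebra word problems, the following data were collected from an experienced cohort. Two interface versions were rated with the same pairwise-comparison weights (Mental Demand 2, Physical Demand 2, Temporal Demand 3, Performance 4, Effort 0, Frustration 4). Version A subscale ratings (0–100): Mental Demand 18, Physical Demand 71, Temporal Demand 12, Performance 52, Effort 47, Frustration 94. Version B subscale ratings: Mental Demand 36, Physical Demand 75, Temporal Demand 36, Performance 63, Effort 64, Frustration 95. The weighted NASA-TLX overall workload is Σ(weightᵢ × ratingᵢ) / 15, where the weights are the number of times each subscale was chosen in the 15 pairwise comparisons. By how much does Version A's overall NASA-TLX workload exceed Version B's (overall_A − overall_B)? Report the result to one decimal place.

Version A weighted sum = 2·18 + 2·71 + 3·12 + 4·52 + 0·47 + 4·94 = 36 + 142 + 36 + 208 + 0 + 376 = 798; overall_A = 798/15 = 53.2000.
Version B weighted sum = 2·36 + 2·75 + 3·36 + 4·63 + 0·64 + 4·95 = 72 + 150 + 108 + 252 + 0 + 380 = 962; overall_B = 962/15 = 64.1333.
Difference = 53.2000 − 64.1333 = -10.9333 ≈ -10.9.

-10.9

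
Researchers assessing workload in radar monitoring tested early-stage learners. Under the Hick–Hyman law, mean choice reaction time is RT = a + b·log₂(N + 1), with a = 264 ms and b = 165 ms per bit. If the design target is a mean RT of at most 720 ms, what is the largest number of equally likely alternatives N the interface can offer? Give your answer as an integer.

5

Set 264 + 165·log₂(N + 1) ≤ 720.
log₂(N + 1) ≤ (720 − 264) / 165 = 2.7636.
N + 1 ≤ 2^2.7636 = 6.7909.
N ≤ 5.7909, so the largest integer N is 5.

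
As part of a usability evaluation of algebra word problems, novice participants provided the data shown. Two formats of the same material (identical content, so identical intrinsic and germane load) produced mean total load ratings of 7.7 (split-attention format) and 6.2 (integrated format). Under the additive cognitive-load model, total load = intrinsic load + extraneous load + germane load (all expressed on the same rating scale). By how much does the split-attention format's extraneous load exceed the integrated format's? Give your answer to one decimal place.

Intrinsic and germane load are equal across formats, so the difference in total load equals the difference in extraneous load.
Extraneous-load difference = 7.7 − 6.2 = 1.5.

1.5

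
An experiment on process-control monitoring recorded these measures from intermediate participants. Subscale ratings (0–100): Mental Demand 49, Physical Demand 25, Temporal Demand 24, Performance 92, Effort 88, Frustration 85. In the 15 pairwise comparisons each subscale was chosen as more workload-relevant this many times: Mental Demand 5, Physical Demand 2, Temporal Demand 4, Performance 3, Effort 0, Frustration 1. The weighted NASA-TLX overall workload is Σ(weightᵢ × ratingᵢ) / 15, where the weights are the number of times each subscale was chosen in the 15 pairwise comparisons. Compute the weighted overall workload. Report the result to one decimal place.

50.1

The tallies are the weights (they sum to 15).
Weighted sum = 5·49 + 2·25 + 4·24 + 3·92 + 0·88 + 1·85
            = 245 + 50 + 96 + 276 + 0 + 85 = 752.
Overall workload = 752 / 15 = 50.1333 ≈ 50.1.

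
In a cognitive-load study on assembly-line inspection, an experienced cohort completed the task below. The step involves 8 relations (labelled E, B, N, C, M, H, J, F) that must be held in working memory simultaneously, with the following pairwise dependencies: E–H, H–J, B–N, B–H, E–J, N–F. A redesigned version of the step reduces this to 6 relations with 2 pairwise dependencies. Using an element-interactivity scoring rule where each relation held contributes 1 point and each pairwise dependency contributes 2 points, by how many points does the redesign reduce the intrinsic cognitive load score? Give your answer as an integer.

Original: 8 × 1 + 6 × 2 = 8 + 12 = 20.
Redesigned: 6 × 1 + 2 × 2 = 6 + 4 = 10.
Reduction = 20 − 10 = 10.

10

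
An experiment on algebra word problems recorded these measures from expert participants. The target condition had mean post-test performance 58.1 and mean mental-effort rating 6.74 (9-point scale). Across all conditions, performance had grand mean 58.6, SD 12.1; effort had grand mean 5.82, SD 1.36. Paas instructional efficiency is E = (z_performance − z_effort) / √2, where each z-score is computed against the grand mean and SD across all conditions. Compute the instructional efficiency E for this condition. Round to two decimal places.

z_performance = (58.1 − 58.6) / 12.1 = -0.5000 / 12.1 = -0.0413.
z_effort = (6.74 − 5.82) / 1.36 = 0.9200 / 1.36 = 0.6765.
z_P − z_E = -0.0413 − 0.6765 = -0.7178.
E = -0.7178 / √2 = -0.7178 / 1.41421 = -0.5076 ≈ -0.51.

-0.51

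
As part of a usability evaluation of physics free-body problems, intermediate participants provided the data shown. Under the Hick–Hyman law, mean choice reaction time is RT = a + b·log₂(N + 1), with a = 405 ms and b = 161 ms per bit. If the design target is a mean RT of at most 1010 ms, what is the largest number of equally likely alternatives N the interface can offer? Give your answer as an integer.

Set 405 + 161·log₂(N + 1) ≤ 1010.
log₂(N + 1) ≤ (1010 − 405) / 161 = 3.7578.
N + 1 ≤ 2^3.7578 = 13.5273.
N ≤ 12.5273, so the largest integer N is 12.

12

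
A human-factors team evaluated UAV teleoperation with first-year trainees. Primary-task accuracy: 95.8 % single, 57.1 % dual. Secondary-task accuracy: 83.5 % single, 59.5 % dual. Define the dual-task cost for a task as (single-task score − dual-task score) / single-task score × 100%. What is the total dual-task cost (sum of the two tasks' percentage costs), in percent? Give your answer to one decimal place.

69.1

Primary cost = (95.8 − 57.1) / 95.8 × 100% = 40.3967%.
Secondary cost = (83.5 − 59.5) / 83.5 × 100% = 28.7425%.
Total = 40.3967% + 28.7425% = 69.1392% ≈ 69.1%.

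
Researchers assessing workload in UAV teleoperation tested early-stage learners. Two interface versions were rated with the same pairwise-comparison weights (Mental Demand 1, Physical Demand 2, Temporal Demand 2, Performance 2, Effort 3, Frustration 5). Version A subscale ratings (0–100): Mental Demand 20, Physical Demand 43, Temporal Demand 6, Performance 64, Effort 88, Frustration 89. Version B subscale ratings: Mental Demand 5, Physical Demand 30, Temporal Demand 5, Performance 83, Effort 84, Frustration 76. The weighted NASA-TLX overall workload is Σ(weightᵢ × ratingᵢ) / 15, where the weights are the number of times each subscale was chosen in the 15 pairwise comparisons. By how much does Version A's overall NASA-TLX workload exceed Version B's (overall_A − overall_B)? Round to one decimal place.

Version A weighted sum = 1·20 + 2·43 + 2·6 + 2·64 + 3·88 + 5·89 = 20 + 86 + 12 + 128 + 264 + 445 = 955; overall_A = 955/15 = 63.6667.
Version B weighted sum = 1·5 + 2·30 + 2·5 + 2·83 + 3·84 + 5·76 = 5 + 60 + 10 + 166 + 252 + 380 = 873; overall_B = 873/15 = 58.2000.
Difference = 63.6667 − 58.2000 = 5.4667 ≈ 5.5.

5.5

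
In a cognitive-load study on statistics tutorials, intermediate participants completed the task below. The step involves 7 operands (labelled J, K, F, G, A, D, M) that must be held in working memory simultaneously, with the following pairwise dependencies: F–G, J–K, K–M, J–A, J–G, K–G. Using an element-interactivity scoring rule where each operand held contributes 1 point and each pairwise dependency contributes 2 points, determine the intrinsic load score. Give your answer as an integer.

Count of operands held simultaneously: 7.
Count of pairwise dependencies listed: 6.
Element contribution: 7 × 1 = 7.
Interaction contribution: 6 × 2 = 12.
Intrinsic load = 7 + 12 = 19.

19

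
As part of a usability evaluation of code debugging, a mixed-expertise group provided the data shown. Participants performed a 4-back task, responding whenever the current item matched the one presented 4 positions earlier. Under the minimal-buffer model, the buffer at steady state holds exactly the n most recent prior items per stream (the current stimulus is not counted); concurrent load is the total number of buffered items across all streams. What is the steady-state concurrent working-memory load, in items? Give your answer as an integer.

4

The buffer holds the 4 most recent prior items.
Steady-state concurrent load = 4 items.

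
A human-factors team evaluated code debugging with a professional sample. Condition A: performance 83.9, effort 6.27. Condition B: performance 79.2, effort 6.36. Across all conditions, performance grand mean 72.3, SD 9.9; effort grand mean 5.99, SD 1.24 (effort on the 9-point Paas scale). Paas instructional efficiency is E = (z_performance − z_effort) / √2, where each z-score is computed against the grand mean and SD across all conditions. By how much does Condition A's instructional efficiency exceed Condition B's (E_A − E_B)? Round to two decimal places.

Condition A: z_P = (83.9 − 72.3)/9.9 = 1.1717; z_E = (6.27 − 5.99)/1.24 = 0.2258; E_A = (1.1717 − 0.2258)/√2 = 0.6689.
Condition B: z_P = (79.2 − 72.3)/9.9 = 0.6970; z_E = (6.36 − 5.99)/1.24 = 0.2984; E_B = (0.6970 − 0.2984)/√2 = 0.2819.
E_A − E_B = 0.6689 − 0.2819 = 0.3870 ≈ 0.39.

0.39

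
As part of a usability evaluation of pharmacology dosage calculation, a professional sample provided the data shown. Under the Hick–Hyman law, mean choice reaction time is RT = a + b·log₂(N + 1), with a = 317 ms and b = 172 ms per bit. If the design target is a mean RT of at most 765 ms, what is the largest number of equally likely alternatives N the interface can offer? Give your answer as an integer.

5

Set 317 + 172·log₂(N + 1) ≤ 765.
log₂(N + 1) ≤ (765 − 317) / 172 = 2.6047.
N + 1 ≤ 2^2.6047 = 6.0827.
N ≤ 5.0827, so the largest integer N is 5.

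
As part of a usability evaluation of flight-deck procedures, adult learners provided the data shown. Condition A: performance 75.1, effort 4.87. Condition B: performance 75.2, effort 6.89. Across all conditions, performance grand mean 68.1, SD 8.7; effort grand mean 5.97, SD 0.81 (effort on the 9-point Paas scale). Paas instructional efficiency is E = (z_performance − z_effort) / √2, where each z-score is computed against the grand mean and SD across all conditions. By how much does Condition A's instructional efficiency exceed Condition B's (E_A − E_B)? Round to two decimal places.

Condition A: z_P = (75.1 − 68.1)/8.7 = 0.8046; z_E = (4.87 − 5.97)/0.81 = -1.3580; E_A = (0.8046 − (-1.3580))/√2 = 1.5292.
Condition B: z_P = (75.2 − 68.1)/8.7 = 0.8161; z_E = (6.89 − 5.97)/0.81 = 1.1358; E_B = (0.8161 − 1.1358)/√2 = -0.2261.
E_A − E_B = 1.5292 − (-0.2261) = 1.7553 ≈ 1.76.

1.76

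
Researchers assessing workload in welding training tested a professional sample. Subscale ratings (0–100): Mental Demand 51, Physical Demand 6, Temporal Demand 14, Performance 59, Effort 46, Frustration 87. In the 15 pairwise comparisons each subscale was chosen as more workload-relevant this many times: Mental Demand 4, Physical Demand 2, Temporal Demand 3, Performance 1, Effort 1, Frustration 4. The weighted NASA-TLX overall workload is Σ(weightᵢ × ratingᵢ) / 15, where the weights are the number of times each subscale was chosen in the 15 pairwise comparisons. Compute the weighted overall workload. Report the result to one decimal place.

47.4

The tallies are the weights (they sum to 15).
Weighted sum = 4·51 + 2·6 + 3·14 + 1·59 + 1·46 + 4·87
            = 204 + 12 + 42 + 59 + 46 + 348 = 711.
Overall workload = 711 / 15 = 47.4000 ≈ 47.4.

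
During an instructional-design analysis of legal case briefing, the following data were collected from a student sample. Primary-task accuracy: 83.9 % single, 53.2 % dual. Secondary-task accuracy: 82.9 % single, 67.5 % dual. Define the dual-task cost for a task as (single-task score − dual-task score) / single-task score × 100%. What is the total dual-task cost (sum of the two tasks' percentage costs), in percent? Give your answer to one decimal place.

55.2

Primary cost = (83.9 − 53.2) / 83.9 × 100% = 36.5912%.
Secondary cost = (82.9 − 67.5) / 82.9 × 100% = 18.5766%.
Total = 36.5912% + 18.5766% = 55.1678% ≈ 55.2%.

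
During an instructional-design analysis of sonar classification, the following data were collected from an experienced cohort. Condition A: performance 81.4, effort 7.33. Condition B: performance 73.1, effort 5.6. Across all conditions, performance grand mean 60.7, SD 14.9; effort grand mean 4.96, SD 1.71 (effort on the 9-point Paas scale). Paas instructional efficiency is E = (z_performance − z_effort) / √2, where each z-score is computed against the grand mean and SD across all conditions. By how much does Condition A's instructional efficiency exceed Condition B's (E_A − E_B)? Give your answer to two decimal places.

Condition A: z_P = (81.4 − 60.7)/14.9 = 1.3893; z_E = (7.33 − 4.96)/1.71 = 1.3860; E_A = (1.3893 − 1.3860)/√2 = 0.0023.
Condition B: z_P = (73.1 − 60.7)/14.9 = 0.8322; z_E = (5.6 − 4.96)/1.71 = 0.3743; E_B = (0.8322 − 0.3743)/√2 = 0.3238.
E_A − E_B = 0.0023 − 0.3238 = -0.3215 ≈ -0.32.

-0.32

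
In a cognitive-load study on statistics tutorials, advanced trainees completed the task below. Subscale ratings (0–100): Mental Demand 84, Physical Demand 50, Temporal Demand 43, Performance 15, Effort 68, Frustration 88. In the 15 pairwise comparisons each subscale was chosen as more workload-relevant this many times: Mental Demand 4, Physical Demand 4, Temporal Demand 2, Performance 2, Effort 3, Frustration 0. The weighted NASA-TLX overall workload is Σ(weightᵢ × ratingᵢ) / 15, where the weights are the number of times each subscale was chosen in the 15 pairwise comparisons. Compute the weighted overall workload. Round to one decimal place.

57.1

The tallies are the weights (they sum to 15).
Weighted sum = 4·84 + 4·50 + 2·43 + 2·15 + 3·68 + 0·88
            = 336 + 200 + 86 + 30 + 204 + 0 = 856.
Overall workload = 856 / 15 = 57.0667 ≈ 57.1.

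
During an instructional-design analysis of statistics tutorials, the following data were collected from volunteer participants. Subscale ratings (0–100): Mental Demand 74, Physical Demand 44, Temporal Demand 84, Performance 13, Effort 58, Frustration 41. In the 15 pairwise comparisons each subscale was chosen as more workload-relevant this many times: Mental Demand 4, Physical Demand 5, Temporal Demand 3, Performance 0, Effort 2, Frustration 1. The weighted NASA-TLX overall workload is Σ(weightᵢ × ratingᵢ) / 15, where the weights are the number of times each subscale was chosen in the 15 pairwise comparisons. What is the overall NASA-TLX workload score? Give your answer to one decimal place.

61.7

The tallies are the weights (they sum to 15).
Weighted sum = 4·74 + 5·44 + 3·84 + 0·13 + 2·58 + 1·41
            = 296 + 220 + 252 + 0 + 116 + 41 = 925.
Overall workload = 925 / 15 = 61.6667 ≈ 61.7.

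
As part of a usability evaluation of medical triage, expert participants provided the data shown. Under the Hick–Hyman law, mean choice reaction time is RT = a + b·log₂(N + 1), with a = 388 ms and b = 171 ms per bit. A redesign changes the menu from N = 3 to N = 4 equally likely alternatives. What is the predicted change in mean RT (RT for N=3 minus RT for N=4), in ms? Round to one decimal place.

RT(3) = 388 + 171·log₂(4) = 388 + 171·2.0000 = 730.0000 ms.
RT(4) = 388 + 171·log₂(5) = 388 + 171·2.3219 = 785.0449 ms.
Difference = 730.0000 − 785.0449 = -55.0449 ≈ -55.0 ms.

-55.0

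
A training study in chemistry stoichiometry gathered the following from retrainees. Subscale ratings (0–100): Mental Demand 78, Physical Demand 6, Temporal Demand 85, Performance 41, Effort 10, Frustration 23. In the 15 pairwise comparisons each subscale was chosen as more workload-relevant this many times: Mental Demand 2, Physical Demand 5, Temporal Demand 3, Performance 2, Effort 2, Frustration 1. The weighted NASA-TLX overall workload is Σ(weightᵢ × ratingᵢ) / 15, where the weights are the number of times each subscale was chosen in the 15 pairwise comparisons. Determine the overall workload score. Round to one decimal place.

37.7

The tallies are the weights (they sum to 15).
Weighted sum = 2·78 + 5·6 + 3·85 + 2·41 + 2·10 + 1·23
            = 156 + 30 + 255 + 82 + 20 + 23 = 566.
Overall workload = 566 / 15 = 37.7333 ≈ 37.7.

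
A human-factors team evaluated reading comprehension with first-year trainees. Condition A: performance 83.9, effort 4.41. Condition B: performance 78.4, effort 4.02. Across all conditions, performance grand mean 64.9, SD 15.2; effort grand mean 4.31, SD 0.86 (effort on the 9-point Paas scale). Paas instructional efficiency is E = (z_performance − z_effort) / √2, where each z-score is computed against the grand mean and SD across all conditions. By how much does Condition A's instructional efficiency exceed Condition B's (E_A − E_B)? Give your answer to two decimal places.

Condition A: z_P = (83.9 − 64.9)/15.2 = 1.2500; z_E = (4.41 − 4.31)/0.86 = 0.1163; E_A = (1.2500 − 0.1163)/√2 = 0.8016.
Condition B: z_P = (78.4 − 64.9)/15.2 = 0.8882; z_E = (4.02 − 4.31)/0.86 = -0.3372; E_B = (0.8882 − (-0.3372))/√2 = 0.8665.
E_A − E_B = 0.8016 − 0.8665 = -0.0649 ≈ -0.06.

-0.06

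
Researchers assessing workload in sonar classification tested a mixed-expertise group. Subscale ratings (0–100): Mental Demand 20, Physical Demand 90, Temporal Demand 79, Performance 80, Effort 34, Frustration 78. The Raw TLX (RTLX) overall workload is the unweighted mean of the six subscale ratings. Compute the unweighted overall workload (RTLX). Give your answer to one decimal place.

Sum of ratings = 20 + 90 + 79 + 80 + 34 + 78 = 381.
RTLX = 381 / 6 = 63.5000 ≈ 63.5.

63.5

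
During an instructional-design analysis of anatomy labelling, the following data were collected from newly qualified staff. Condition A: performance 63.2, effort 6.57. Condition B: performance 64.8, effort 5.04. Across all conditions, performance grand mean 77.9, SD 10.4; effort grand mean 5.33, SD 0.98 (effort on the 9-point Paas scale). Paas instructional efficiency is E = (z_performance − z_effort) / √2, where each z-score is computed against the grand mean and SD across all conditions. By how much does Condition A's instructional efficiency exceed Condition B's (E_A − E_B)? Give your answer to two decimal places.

-1.21

Condition A: z_P = (63.2 − 77.9)/10.4 = -1.4135; z_E = (6.57 − 5.33)/0.98 = 1.2653; E_A = (-1.4135 − 1.2653)/√2 = -1.8942.
Condition B: z_P = (64.8 − 77.9)/10.4 = -1.2596; z_E = (5.04 − 5.33)/0.98 = -0.2959; E_B = (-1.2596 − (-0.2959))/√2 = -0.6814.
E_A − E_B = -1.8942 − (-0.6814) = -1.2128 ≈ -1.21.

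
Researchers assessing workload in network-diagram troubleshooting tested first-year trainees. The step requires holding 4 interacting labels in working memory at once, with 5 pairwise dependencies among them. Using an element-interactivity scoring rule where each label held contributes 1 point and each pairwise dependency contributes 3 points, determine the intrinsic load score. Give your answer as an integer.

Element contribution: 4 × 1 = 4.
Interaction contribution: 5 × 3 = 15.
Intrinsic load = 4 + 15 = 19.

19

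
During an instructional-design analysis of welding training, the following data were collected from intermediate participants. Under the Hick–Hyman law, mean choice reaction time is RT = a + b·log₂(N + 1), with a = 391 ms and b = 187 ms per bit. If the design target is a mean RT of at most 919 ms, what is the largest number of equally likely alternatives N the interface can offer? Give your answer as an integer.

Set 391 + 187·log₂(N + 1) ≤ 919.
log₂(N + 1) ≤ (919 − 391) / 187 = 2.8235.
N + 1 ≤ 2^2.8235 = 7.0788.
N ≤ 6.0788, so the largest integer N is 6.

6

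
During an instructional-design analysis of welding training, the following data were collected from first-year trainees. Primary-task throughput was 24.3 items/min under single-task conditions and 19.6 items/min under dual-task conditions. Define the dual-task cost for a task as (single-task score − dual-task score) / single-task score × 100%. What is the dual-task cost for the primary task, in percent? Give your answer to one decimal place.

19.3

Cost = (24.3 − 19.6) / 24.3 × 100%
     = 4.7000 / 24.3 × 100% = 19.3416%.
≈ 19.3%.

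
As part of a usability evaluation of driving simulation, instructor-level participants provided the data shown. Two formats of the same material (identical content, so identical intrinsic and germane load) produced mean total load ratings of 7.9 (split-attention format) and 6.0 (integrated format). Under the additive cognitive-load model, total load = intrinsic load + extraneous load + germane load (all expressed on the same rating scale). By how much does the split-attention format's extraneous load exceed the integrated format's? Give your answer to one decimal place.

Intrinsic and germane load are equal across formats, so the difference in total load equals the difference in extraneous load.
Extraneous-load difference = 7.9 − 6.0 = 1.9.

1.9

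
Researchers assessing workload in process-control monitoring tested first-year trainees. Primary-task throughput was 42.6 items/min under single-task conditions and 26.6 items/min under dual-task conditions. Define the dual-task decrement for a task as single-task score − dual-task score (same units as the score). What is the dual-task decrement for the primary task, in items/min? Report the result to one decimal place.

Decrement = 42.6 − 26.6 = 16.0000 items/min ≈ 16.0 items/min.

16.0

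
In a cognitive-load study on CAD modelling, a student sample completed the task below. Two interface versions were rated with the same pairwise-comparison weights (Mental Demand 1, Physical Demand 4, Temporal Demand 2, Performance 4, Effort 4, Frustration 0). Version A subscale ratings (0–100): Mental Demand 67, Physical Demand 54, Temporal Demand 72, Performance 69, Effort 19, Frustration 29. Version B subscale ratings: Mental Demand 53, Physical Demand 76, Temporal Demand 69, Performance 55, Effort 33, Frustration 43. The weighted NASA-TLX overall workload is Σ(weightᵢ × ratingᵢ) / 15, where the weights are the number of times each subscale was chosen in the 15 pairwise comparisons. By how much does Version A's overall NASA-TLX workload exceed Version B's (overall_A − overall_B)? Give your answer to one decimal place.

-4.5

Version A weighted sum = 1·67 + 4·54 + 2·72 + 4·69 + 4·19 + 0·29 = 67 + 216 + 144 + 276 + 76 + 0 = 779; overall_A = 779/15 = 51.9333.
Version B weighted sum = 1·53 + 4·76 + 2·69 + 4·55 + 4·33 + 0·43 = 53 + 304 + 138 + 220 + 132 + 0 = 847; overall_B = 847/15 = 56.4667.
Difference = 51.9333 − 56.4667 = -4.5334 ≈ -4.5.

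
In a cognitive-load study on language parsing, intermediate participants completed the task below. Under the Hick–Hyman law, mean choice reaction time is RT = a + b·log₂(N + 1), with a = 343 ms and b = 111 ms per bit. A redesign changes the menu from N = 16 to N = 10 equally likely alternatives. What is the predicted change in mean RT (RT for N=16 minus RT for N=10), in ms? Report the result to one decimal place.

69.7

RT(16) = 343 + 111·log₂(17) = 343 + 111·4.0875 = 796.7125 ms.
RT(10) = 343 + 111·log₂(11) = 343 + 111·3.4594 = 726.9934 ms.
Difference = 796.7125 − 726.9934 = 69.7191 ≈ 69.7 ms.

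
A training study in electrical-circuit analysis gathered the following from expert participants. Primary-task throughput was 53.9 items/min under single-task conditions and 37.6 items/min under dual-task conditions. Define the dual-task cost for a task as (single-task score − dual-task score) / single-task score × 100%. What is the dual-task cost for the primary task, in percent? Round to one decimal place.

30.2

Cost = (53.9 − 37.6) / 53.9 × 100%
     = 16.3000 / 53.9 × 100% = 30.2412%.
≈ 30.2%.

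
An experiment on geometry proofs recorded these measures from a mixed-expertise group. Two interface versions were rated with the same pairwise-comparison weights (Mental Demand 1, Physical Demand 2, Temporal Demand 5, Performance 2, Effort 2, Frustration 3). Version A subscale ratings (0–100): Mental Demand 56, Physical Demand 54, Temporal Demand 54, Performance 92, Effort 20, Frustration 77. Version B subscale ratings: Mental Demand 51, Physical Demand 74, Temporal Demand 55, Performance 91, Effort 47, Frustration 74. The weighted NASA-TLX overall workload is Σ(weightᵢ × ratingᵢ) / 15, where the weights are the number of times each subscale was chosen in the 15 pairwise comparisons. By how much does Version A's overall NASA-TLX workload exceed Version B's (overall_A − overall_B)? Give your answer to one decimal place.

Version A weighted sum = 1·56 + 2·54 + 5·54 + 2·92 + 2·20 + 3·77 = 56 + 108 + 270 + 184 + 40 + 231 = 889; overall_A = 889/15 = 59.2667.
Version B weighted sum = 1·51 + 2·74 + 5·55 + 2·91 + 2·47 + 3·74 = 51 + 148 + 275 + 182 + 94 + 222 = 972; overall_B = 972/15 = 64.8000.
Difference = 59.2667 − 64.8000 = -5.5333 ≈ -5.5.

-5.5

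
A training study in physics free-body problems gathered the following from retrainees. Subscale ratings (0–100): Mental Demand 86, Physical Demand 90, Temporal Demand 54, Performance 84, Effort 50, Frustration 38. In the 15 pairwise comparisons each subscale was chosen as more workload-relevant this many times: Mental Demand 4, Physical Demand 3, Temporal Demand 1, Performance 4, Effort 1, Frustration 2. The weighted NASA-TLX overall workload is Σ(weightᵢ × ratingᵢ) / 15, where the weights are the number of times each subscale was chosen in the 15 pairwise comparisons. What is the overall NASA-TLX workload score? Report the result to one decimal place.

The tallies are the weights (they sum to 15).
Weighted sum = 4·86 + 3·90 + 1·54 + 4·84 + 1·50 + 2·38
            = 344 + 270 + 54 + 336 + 50 + 76 = 1130.
Overall workload = 1130 / 15 = 75.3333 ≈ 75.3.

75.3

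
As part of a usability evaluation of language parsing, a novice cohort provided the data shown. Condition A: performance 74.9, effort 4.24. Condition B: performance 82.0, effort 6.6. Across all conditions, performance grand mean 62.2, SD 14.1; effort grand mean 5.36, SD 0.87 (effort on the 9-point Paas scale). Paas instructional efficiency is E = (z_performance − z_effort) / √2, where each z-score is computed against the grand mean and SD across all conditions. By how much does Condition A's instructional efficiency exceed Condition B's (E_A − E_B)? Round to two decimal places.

Condition A: z_P = (74.9 − 62.2)/14.1 = 0.9007; z_E = (4.24 − 5.36)/0.87 = -1.2874; E_A = (0.9007 − (-1.2874))/√2 = 1.5472.
Condition B: z_P = (82.0 − 62.2)/14.1 = 1.4043; z_E = (6.6 − 5.36)/0.87 = 1.4253; E_B = (1.4043 − 1.4253)/√2 = -0.0148.
E_A − E_B = 1.5472 − (-0.0148) = 1.5620 ≈ 1.56.

1.56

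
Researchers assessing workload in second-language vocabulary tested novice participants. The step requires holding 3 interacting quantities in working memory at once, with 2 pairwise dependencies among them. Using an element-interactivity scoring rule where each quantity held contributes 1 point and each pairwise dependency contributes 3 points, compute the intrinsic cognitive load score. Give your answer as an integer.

Element contribution: 3 × 1 = 3.
Interaction contribution: 2 × 3 = 6.
Intrinsic load = 3 + 6 = 9.

9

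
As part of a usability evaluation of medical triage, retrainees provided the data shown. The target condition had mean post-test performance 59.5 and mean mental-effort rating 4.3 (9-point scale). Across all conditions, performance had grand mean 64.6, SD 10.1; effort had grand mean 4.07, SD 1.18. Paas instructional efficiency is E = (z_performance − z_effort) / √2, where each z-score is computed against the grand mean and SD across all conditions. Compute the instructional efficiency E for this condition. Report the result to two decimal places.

z_performance = (59.5 − 64.6) / 10.1 = -5.1000 / 10.1 = -0.5050.
z_effort = (4.3 − 4.07) / 1.18 = 0.2300 / 1.18 = 0.1949.
z_P − z_E = -0.5050 − 0.1949 = -0.6999.
E = -0.6999 / √2 = -0.6999 / 1.41421 = -0.4949 ≈ -0.49.

-0.49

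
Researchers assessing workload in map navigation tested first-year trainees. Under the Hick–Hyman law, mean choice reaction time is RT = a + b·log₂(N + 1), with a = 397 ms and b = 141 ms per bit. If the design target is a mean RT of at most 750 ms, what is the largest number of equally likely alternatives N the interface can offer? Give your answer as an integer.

Set 397 + 141·log₂(N + 1) ≤ 750.
log₂(N + 1) ≤ (750 − 397) / 141 = 2.5035.
N + 1 ≤ 2^2.5035 = 5.6706.
N ≤ 4.6706, so the largest integer N is 4.

4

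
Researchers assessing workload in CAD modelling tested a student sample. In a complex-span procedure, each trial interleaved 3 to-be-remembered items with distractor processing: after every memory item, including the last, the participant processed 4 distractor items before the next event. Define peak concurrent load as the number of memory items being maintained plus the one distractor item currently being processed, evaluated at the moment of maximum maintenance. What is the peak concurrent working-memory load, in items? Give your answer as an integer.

Maintenance is greatest during the distractor(s) after memory item 3: all 3 memory items are being held.
One distractor item is concurrently being processed.
Peak concurrent load = 3 + 1 = 4 items.

4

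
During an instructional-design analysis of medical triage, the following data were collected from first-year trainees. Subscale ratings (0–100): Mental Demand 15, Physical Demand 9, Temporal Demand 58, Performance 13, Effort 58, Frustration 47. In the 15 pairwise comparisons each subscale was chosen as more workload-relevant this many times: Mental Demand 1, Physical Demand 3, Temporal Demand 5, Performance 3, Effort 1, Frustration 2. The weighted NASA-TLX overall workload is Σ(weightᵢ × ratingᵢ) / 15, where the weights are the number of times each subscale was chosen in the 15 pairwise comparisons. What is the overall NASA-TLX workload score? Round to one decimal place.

The tallies are the weights (they sum to 15).
Weighted sum = 1·15 + 3·9 + 5·58 + 3·13 + 1·58 + 2·47
            = 15 + 27 + 290 + 39 + 58 + 94 = 523.
Overall workload = 523 / 15 = 34.8667 ≈ 34.9.

34.9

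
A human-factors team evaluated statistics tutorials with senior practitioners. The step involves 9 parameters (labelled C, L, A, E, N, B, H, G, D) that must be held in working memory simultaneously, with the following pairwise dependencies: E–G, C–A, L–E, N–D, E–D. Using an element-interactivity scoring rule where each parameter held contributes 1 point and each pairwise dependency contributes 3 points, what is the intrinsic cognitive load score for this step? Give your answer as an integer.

24

Count of parameters held simultaneously: 9.
Count of pairwise dependencies listed: 5.
Element contribution: 9 × 1 = 9.
Interaction contribution: 5 × 3 = 15.
Intrinsic load = 9 + 15 = 24.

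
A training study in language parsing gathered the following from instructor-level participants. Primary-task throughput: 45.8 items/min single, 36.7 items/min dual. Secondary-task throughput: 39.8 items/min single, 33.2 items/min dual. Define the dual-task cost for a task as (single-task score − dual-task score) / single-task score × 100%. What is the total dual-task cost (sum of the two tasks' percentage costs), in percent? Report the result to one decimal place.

36.5

Primary cost = (45.8 − 36.7) / 45.8 × 100% = 19.8690%.
Secondary cost = (39.8 − 33.2) / 39.8 × 100% = 16.5829%.
Total = 19.8690% + 16.5829% = 36.4519% ≈ 36.5%.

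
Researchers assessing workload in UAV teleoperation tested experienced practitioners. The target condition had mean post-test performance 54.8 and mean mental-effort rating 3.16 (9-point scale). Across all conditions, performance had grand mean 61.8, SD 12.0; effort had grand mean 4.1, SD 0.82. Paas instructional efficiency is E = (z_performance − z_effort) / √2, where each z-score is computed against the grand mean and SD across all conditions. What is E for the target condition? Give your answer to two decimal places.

z_performance = (54.8 − 61.8) / 12.0 = -7.0000 / 12.0 = -0.5833.
z_effort = (3.16 − 4.1) / 0.82 = -0.9400 / 0.82 = -1.1463.
z_P − z_E = -0.5833 − (-1.1463) = 0.5630.
E = 0.5630 / √2 = 0.5630 / 1.41421 = 0.3981 ≈ 0.40.

0.40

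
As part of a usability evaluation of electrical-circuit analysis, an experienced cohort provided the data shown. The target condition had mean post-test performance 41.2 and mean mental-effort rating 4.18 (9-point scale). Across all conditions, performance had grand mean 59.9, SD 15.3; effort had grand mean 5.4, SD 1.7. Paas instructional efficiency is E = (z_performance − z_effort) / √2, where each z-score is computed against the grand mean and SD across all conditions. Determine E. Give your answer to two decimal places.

-0.36

z_performance = (41.2 − 59.9) / 15.3 = -18.7000 / 15.3 = -1.2222.
z_effort = (4.18 − 5.4) / 1.7 = -1.2200 / 1.7 = -0.7176.
z_P − z_E = -1.2222 − (-0.7176) = -0.5046.
E = -0.5046 / √2 = -0.5046 / 1.41421 = -0.3568 ≈ -0.36.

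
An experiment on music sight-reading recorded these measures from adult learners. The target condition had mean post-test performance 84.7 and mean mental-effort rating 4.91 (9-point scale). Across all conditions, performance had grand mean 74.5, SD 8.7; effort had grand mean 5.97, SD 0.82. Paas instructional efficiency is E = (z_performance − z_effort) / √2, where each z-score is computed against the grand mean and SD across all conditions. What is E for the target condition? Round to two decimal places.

1.74

z_performance = (84.7 − 74.5) / 8.7 = 10.2000 / 8.7 = 1.1724.
z_effort = (4.91 − 5.97) / 0.82 = -1.0600 / 0.82 = -1.2927.
z_P − z_E = 1.1724 − (-1.2927) = 2.4651.
E = 2.4651 / √2 = 2.4651 / 1.41421 = 1.7431 ≈ 1.74.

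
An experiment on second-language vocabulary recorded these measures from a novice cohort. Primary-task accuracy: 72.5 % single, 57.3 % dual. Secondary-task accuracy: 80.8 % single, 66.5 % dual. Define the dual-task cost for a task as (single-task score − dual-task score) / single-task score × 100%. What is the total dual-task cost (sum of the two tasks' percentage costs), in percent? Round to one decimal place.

38.7

Primary cost = (72.5 − 57.3) / 72.5 × 100% = 20.9655%.
Secondary cost = (80.8 − 66.5) / 80.8 × 100% = 17.6980%.
Total = 20.9655% + 17.6980% = 38.6635% ≈ 38.7%.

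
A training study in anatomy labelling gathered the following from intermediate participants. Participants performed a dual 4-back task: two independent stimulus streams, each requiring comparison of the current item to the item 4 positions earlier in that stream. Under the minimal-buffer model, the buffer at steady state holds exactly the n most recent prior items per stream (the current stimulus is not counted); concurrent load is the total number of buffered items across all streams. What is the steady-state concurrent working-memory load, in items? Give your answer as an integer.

Each stream's buffer holds its 4 most recent prior items.
Two independent streams: 2 × 4 = 8 buffered items at steady state.

8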